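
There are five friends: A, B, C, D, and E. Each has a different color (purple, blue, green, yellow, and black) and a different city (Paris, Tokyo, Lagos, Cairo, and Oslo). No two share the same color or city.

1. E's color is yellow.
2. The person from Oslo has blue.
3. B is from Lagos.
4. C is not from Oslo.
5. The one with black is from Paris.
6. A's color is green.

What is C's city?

With clues 1–3, Lagos is impossible for C's city.
With clues 1–4, Oslo is impossible for C's city.
With clues 1–6, Cairo and Tokyo are impossible for C's city.
That leaves Paris.

Paris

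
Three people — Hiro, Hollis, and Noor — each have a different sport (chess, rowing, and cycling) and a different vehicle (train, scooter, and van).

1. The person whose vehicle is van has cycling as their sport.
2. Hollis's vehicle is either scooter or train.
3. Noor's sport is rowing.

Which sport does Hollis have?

chess

With clues 1–2, cycling is impossible for Hollis's sport.
With clues 1–3, rowing is impossible for Hollis's sport.
That leaves chess.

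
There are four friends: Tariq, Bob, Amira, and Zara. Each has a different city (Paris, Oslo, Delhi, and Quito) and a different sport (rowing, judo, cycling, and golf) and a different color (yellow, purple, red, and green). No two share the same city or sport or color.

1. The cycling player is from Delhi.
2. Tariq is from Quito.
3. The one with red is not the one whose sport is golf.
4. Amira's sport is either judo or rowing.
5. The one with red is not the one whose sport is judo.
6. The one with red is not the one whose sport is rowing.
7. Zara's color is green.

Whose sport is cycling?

With clues 1–2, Tariq is impossible for the one with sport cycling.
With clues 1–4, Amira is impossible for the one with sport cycling.
With clues 1–7, Zara is impossible for the one with sport cycling.
That leaves Bob.

Bob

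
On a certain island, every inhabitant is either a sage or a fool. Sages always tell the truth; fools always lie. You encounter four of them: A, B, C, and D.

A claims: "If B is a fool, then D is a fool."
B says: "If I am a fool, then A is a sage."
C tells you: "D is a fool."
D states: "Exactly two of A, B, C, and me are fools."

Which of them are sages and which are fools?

A: sage, B: sage, C: sage, D: fool

Consider A. Suppose A is a fool.
Then no assignment of the remaining roles makes every statement match its speaker's type — contradiction.
So A is a sage.
With that fixed, B's statement is true, so B is a sage.
Consider C. Suppose C is a fool.
Then whichever role D has, D's statement has the wrong truth value — contradiction.
So C is a sage.
With that fixed, D's statement is false, so D is a fool.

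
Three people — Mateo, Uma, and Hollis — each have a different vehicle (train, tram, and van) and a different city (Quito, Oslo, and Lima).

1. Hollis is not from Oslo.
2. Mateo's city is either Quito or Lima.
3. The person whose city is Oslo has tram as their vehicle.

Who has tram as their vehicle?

Uma

With clues 1–3, Hollis and Mateo are impossible for the one with vehicle tram.
That leaves Uma.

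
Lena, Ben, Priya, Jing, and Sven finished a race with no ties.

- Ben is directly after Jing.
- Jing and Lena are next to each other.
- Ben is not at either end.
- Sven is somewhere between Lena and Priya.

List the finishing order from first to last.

From clue 1: Ben is in {2,3,4,5}.
From clues 1–2: Lena is in {1,2,3}.
From clues 1–3: Lena is in {1,2}.
From clues 1–4: Lena → place 1, Jing → place 2, Ben → place 3, Sven → place 4, Priya → place 5.

Lena, Jing, Ben, Sven, Priya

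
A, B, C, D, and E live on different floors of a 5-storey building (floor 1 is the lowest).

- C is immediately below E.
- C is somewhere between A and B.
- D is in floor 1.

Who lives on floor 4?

E

With clues 1–2, C is ruled out for floor 4.
With clues 1–3, A, B, and D are ruled out for floor 4.
So floor 4 is E.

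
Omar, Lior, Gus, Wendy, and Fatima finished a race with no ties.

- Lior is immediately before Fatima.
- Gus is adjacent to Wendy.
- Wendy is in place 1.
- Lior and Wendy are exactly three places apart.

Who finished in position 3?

With clues 1–3, Fatima, Gus, and Wendy are ruled out for place 3.
With clues 1–4, Lior is ruled out for place 3.
So place 3 is Omar.

Omar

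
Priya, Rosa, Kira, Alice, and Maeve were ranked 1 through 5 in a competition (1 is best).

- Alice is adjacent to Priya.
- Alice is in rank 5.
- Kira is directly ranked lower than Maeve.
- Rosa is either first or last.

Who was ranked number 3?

With clues 1–2, Alice and Priya are ruled out for rank 3.
With clues 1–3, Maeve is ruled out for rank 3.
With clues 1–4, Rosa is ruled out for rank 3.
So rank 3 is Kira.

Kira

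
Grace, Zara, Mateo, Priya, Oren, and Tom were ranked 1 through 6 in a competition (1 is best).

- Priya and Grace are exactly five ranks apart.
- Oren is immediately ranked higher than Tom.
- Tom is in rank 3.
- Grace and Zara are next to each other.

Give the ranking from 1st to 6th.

Priya, Oren, Tom, Mateo, Zara, Grace

From clue 1: Grace is in {1,6}.
From clues 1–3: Oren → rank 2, Tom → rank 3.
From clues 1–4: Priya → rank 1, Mateo → rank 4, Zara → rank 5, Grace → rank 6.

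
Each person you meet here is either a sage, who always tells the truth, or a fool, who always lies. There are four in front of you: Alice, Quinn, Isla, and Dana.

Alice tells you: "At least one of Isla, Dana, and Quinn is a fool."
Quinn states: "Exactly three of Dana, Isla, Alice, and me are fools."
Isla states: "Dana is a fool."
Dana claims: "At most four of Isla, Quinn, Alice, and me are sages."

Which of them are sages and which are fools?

Alice: sage, Quinn: fool, Isla: fool, Dana: sage

Regardless of anyone's role, Dana's statement is true, so Dana is a sage.
With that fixed, Isla's statement is false, so Isla is a fool.
With that fixed, Alice's statement is true, so Alice is a sage.
With that fixed, Quinn's statement is false, so Quinn is a fool.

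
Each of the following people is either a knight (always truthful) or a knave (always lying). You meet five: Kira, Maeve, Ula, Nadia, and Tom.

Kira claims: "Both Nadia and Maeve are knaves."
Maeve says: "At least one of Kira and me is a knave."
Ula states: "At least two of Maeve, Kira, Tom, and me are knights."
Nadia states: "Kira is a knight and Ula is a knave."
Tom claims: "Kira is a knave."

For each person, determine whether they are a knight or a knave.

Consider Kira. Suppose Kira is a knight.
Then whichever role Maeve has, Maeve's statement has the wrong truth value — contradiction.
So Kira is a knave.
With that fixed, Maeve's statement is true, so Maeve is a knight.
With that fixed, Nadia's statement is false, so Nadia is a knave.
With that fixed, Tom's statement is true, so Tom is a knight.
With that fixed, Ula's statement is true, so Ula is a knight.

Kira: knave, Maeve: knight, Ula: knight, Nadia: knave, Tom: knight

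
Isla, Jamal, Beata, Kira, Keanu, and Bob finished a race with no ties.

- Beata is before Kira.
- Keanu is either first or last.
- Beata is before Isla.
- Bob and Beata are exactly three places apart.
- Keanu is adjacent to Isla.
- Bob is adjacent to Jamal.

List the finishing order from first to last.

Beata, Kira, Jamal, Bob, Isla, Keanu

From clue 1: Beata is in {1,2,3,4,5}.
From clues 1–2: Keanu is in {1,6}.
From clues 1–5: Beata → place 1, Bob → place 4, Isla → place 5, Keanu → place 6.
From clues 1–6: Kira → place 2, Jamal → place 3.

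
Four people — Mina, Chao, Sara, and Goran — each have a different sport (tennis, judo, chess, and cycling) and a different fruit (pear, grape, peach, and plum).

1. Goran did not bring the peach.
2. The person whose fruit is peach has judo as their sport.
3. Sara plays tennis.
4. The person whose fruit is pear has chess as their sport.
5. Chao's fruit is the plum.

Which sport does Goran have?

chess

With clues 1–2, judo is impossible for Goran's sport.
With clues 1–3, tennis is impossible for Goran's sport.
With clues 1–5, cycling is impossible for Goran's sport.
That leaves chess.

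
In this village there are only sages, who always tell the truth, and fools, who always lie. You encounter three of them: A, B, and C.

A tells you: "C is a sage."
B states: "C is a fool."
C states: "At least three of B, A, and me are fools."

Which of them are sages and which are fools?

Consider A. Suppose A is a sage.
Then no assignment of the remaining roles makes every statement match its speaker's type — contradiction.
So A is a fool.
Consider B. Suppose B is a fool.
Then whichever role C has, C's statement has the wrong truth value — contradiction.
So B is a sage.
With that fixed, C's statement is false, so C is a fool.

A: fool, B: sage, C: fool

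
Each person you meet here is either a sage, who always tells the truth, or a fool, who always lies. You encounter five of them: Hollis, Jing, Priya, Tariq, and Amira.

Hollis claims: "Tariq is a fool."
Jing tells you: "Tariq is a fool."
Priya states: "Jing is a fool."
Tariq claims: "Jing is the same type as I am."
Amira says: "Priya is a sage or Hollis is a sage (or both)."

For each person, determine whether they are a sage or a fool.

Hollis: sage, Jing: sage, Priya: fool, Tariq: fool, Amira: sage

Consider Hollis. Suppose Hollis is a fool.
Then no assignment of the remaining roles makes every statement match its speaker's type — contradiction.
So Hollis is a sage.
With that fixed, Amira's statement is true, so Amira is a sage.
Consider Jing. Suppose Jing is a fool.
Then whichever role Tariq has, Tariq's statement has the wrong truth value — contradiction.
So Jing is a sage.
With that fixed, Priya's statement is false, so Priya is a fool.
Consider Tariq. Suppose Tariq is a sage.
Then Hollis's statement comes out false, contradicting Hollis being a sage.
So Tariq is a fool.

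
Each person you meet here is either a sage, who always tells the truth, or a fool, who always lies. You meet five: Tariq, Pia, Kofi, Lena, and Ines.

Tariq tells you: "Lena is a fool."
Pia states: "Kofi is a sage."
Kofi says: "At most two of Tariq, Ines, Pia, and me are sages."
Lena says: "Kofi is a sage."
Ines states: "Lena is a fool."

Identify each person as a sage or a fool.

Tariq: fool, Pia: sage, Kofi: sage, Lena: sage, Ines: fool

Consider Tariq. Suppose Tariq is a sage.
Then no assignment of the remaining roles makes every statement match its speaker's type — contradiction.
So Tariq is a fool.
Consider Pia. Suppose Pia is a fool.
Then no assignment of the remaining roles makes every statement match its speaker's type — contradiction.
So Pia is a sage.
Consider Kofi. Suppose Kofi is a fool.
Then Pia's statement comes out false, contradicting Pia being a sage.
So Kofi is a sage.
With that fixed, Lena's statement is true, so Lena is a sage.
With that fixed, Ines's statement is false, so Ines is a fool.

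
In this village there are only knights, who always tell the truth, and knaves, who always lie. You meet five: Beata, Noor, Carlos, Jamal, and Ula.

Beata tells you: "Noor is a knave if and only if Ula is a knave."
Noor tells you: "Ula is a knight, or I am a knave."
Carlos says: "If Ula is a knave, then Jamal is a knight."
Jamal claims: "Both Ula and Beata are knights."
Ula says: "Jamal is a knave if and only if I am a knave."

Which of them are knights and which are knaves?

Beata: knight, Noor: knight, Carlos: knight, Jamal: knight, Ula: knight

Consider Beata. Suppose Beata is a knave.
Then no assignment of the remaining roles makes every statement match its speaker's type — contradiction.
So Beata is a knight.
Consider Noor. Suppose Noor is a knave.
Then Noor's own statement would have to be false, but it can't be — contradiction.
So Noor is a knight.
Consider Carlos. Suppose Carlos is a knave.
Then no assignment of the remaining roles makes every statement match its speaker's type — contradiction.
So Carlos is a knight.
Consider Jamal. Suppose Jamal is a knave.
Then whichever role Ula has, Ula's statement has the wrong truth value — contradiction.
So Jamal is a knight.
Consider Ula. Suppose Ula is a knave.
Then Beata's statement comes out false, contradicting Beata being a knight.
So Ula is a knight.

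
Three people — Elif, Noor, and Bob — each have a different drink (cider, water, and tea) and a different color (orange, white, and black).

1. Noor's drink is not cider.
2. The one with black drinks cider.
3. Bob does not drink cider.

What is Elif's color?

With clues 1–3, orange and white are impossible for Elif's color.
That leaves black.

black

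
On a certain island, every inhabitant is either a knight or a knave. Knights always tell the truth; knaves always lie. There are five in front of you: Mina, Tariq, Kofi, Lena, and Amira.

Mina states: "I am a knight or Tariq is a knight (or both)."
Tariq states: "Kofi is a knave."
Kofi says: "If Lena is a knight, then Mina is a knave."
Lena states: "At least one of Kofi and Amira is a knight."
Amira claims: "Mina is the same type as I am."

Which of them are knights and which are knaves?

Mina: knight, Tariq: knight, Kofi: knave, Lena: knight, Amira: knight

Consider Mina. Suppose Mina is a knave.
Then whichever role Amira has, Amira's statement has the wrong truth value — contradiction.
So Mina is a knight.
Consider Tariq. Suppose Tariq is a knave.
Then no assignment of the remaining roles makes every statement match its speaker's type — contradiction.
So Tariq is a knight.
Consider Kofi. Suppose Kofi is a knight.
Then Tariq's statement comes out false, contradicting Tariq being a knight.
So Kofi is a knave.
Consider Lena. Suppose Lena is a knave.
Then Kofi's statement comes out true, contradicting Kofi being a knave.
So Lena is a knight.
Consider Amira. Suppose Amira is a knave.
Then Lena's statement comes out false, contradicting Lena being a knight.
So Amira is a knight.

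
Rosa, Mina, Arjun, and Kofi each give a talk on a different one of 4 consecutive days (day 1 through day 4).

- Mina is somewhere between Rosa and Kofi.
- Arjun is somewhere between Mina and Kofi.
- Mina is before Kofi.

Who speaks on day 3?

With clues 1–2, Kofi and Rosa are ruled out for day 3.
With clues 1–3, Mina is ruled out for day 3.
So day 3 is Arjun.

Arjun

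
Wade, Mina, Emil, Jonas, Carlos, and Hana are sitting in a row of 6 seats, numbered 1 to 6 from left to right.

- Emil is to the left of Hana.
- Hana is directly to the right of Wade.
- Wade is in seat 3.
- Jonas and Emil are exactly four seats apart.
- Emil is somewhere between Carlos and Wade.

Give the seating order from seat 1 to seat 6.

From clue 1: Emil is in {1,2,3,4,5}.
From clues 1–2: Wade is in {2,3,4,5}.
From clues 1–3: Wade → seat 3, Hana → seat 4.
From clues 1–4: Emil is in {1,2}.
From clues 1–5: Carlos → seat 1, Emil → seat 2, Mina → seat 5, Jonas → seat 6.

Carlos, Emil, Wade, Hana, Mina, Jonas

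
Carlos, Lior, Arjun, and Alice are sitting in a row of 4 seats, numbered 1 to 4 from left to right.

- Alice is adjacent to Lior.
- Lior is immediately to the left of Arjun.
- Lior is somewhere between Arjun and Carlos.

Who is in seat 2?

Alice

With clues 1–2, Arjun and Carlos are ruled out for seat 2.
With clues 1–3, Lior is ruled out for seat 2.
So seat 2 is Alice.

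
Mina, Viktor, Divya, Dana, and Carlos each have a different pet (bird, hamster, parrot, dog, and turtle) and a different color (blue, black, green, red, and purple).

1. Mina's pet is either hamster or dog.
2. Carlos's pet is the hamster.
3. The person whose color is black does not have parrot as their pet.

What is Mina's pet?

Clue 1 rules out bird, parrot, and turtle for Mina's pet.
With clues 1–2, hamster is impossible for Mina's pet.
That leaves dog.

dog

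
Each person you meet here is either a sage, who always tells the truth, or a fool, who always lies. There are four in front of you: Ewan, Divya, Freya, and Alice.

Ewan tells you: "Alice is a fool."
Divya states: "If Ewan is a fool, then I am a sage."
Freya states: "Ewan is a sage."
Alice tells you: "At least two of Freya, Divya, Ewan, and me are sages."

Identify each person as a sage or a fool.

Ewan: fool, Divya: sage, Freya: fool, Alice: sage

Consider Ewan. Suppose Ewan is a sage.
Then no assignment of the remaining roles makes every statement match its speaker's type — contradiction.
So Ewan is a fool.
With that fixed, Freya's statement is false, so Freya is a fool.
Consider Divya. Suppose Divya is a fool.
Then no assignment of the remaining roles makes every statement match its speaker's type — contradiction.
So Divya is a sage.
Consider Alice. Suppose Alice is a fool.
Then Ewan's statement comes out true, contradicting Ewan being a fool.
So Alice is a sage.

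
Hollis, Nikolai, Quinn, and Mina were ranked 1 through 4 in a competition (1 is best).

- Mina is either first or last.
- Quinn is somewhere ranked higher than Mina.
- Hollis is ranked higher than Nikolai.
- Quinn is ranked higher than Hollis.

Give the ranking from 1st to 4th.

Quinn, Hollis, Nikolai, Mina

From clue 1: Mina is in {1,4}.
From clues 1–2: Mina → rank 4.
From clues 1–3: Hollis is in {1,2}.
From clues 1–4: Quinn → rank 1, Hollis → rank 2, Nikolai → rank 3.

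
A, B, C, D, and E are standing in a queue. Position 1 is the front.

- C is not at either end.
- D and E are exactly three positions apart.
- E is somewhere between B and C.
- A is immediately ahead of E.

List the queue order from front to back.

D, C, A, E, B

From clue 1: C is in {2,3,4}.
From clues 1–3: B is in {1,5}.
From clues 1–4: D → position 1, C → position 2, A → position 3, E → position 4, B → position 5.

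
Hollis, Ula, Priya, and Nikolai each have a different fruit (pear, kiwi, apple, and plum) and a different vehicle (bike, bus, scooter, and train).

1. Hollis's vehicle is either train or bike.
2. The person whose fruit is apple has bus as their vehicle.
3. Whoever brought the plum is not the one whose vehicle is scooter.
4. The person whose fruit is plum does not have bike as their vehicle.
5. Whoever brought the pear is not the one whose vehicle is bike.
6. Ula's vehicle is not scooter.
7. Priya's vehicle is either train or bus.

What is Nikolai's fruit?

pear

With clues 1–7, apple, kiwi, and plum are impossible for Nikolai's fruit.
That leaves pear.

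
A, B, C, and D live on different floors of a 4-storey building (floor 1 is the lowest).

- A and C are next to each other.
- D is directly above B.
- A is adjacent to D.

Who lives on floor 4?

With clues 1–2, B is ruled out for floor 4.
With clues 1–3, A and D are ruled out for floor 4.
So floor 4 is C.

C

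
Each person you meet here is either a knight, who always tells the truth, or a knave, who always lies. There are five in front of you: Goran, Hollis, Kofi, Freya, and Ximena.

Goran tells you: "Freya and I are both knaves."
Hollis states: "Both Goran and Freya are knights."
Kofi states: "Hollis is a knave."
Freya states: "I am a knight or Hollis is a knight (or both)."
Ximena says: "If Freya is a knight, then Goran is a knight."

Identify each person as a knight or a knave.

Consider Goran. Suppose Goran is a knight.
Then Goran's own statement would have to be true, but it can't be — contradiction.
So Goran is a knave.
With that fixed, Hollis's statement is false, so Hollis is a knave.
With that fixed, Kofi's statement is true, so Kofi is a knight.
Consider Freya. Suppose Freya is a knave.
Then Goran's statement comes out true, contradicting Goran being a knave.
So Freya is a knight.
With that fixed, Ximena's statement is false, so Ximena is a knave.

Goran: knave, Hollis: knave, Kofi: knight, Freya: knight, Ximena: knave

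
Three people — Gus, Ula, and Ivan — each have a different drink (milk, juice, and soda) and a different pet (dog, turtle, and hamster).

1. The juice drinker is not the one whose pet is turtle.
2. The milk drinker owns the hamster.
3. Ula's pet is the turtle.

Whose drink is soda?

With clues 1–3, Gus and Ivan are impossible for the one with drink soda.
That leaves Ula.

Ula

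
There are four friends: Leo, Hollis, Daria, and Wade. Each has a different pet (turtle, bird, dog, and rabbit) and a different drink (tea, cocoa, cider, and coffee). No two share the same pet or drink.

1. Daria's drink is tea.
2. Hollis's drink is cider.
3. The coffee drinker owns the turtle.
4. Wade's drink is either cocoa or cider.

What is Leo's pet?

turtle

With clues 1–4, bird, dog, and rabbit are impossible for Leo's pet.
That leaves turtle.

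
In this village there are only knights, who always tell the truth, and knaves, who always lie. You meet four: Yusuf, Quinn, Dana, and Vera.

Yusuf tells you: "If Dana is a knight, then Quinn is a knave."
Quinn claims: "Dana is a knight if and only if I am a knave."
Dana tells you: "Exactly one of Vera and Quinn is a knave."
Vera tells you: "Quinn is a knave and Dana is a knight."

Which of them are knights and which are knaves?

Yusuf: knight, Quinn: knave, Dana: knave, Vera: knave

Consider Yusuf. Suppose Yusuf is a knave.
Then no assignment of the remaining roles makes every statement match its speaker's type — contradiction.
So Yusuf is a knight.
Consider Quinn. Suppose Quinn is a knight.
Then no assignment of the remaining roles makes every statement match its speaker's type — contradiction.
So Quinn is a knave.
Consider Dana. Suppose Dana is a knight.
Then Quinn's statement comes out true, contradicting Quinn being a knave.
So Dana is a knave.
With that fixed, Vera's statement is false, so Vera is a knave.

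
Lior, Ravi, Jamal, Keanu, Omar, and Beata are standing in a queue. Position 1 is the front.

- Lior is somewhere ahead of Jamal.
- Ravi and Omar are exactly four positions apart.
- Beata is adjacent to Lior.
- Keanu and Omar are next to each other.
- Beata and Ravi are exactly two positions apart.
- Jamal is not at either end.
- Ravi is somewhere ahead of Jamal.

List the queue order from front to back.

From clue 1: Lior is in {1,2,3,4,5}.
From clues 1–2: Lior is in {1,2,3,4}.
From clues 1–3: Lior is in {2,3,4}.
From clues 1–5: Beata is in {3,4}.
From clues 1–6: Lior is in {2,3}.
From clues 1–7: Ravi → position 1, Lior → position 2, Beata → position 3, Jamal → position 4, Omar → position 5, Keanu → position 6.

Ravi, Lior, Beata, Jamal, Omar, Keanu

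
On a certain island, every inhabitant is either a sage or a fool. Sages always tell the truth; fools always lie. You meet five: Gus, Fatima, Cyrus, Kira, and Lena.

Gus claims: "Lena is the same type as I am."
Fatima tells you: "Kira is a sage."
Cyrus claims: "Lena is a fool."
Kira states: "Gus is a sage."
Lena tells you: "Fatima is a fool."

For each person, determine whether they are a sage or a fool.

Consider Gus. Suppose Gus is a sage.
Then no assignment of the remaining roles makes every statement match its speaker's type — contradiction.
So Gus is a fool.
With that fixed, Kira's statement is false, so Kira is a fool.
With that fixed, Fatima's statement is false, so Fatima is a fool.
With that fixed, Lena's statement is true, so Lena is a sage.
With that fixed, Cyrus's statement is false, so Cyrus is a fool.

Gus: fool, Fatima: fool, Cyrus: fool, Kira: fool, Lena: sage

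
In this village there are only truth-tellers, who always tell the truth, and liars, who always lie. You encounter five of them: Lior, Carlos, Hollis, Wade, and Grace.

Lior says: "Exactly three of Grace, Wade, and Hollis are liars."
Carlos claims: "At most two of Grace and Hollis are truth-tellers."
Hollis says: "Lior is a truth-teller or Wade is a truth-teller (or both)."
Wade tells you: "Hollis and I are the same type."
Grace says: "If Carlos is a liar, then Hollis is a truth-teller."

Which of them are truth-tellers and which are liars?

Lior: liar, Carlos: truth-teller, Hollis: truth-teller, Wade: truth-teller, Grace: truth-teller

Regardless of anyone's role, Carlos's statement is true, so Carlos is a truth-teller.
With that fixed, Grace's statement is true, so Grace is a truth-teller.
With that fixed, Lior's statement is false, so Lior is a liar.
Consider Hollis. Suppose Hollis is a liar.
Then whichever role Wade has, Wade's statement has the wrong truth value — contradiction.
So Hollis is a truth-teller.
Consider Wade. Suppose Wade is a liar.
Then Hollis's statement comes out false, contradicting Hollis being a truth-teller.
So Wade is a truth-teller.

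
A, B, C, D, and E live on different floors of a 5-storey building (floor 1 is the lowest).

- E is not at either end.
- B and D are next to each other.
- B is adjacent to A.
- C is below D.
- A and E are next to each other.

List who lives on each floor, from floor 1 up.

C, E, A, B, D

From clue 1: E is in {2,3,4}.
From clues 1–3: B is in {2,4}.
From clues 1–4: C → floor 1, E → floor 2, B → floor 4.
From clues 1–5: A → floor 3, D → floor 5.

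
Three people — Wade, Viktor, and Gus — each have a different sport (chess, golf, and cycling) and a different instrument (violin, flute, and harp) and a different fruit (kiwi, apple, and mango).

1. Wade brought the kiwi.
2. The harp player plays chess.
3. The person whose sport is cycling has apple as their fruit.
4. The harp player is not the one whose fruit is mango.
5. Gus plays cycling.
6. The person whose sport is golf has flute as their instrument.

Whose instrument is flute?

Viktor

With clues 1–4, Wade is impossible for the one with instrument flute.
With clues 1–6, Gus is impossible for the one with instrument flute.
That leaves Viktor.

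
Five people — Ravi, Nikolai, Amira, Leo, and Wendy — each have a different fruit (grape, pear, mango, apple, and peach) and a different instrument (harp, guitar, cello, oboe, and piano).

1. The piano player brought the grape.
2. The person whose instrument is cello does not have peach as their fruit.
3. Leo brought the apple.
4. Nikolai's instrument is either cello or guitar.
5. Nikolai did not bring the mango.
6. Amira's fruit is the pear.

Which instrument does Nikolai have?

With clues 1–4, harp, oboe, and piano are impossible for Nikolai's instrument.
With clues 1–6, cello is impossible for Nikolai's instrument.
That leaves guitar.

guitar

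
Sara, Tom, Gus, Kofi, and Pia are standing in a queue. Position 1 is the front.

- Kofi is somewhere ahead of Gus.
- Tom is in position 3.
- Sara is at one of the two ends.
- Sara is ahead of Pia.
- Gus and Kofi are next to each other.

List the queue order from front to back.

From clue 1: Gus is in {2,3,4,5}.
From clues 1–2: Tom → position 3.
From clues 1–3: Sara is in {1,5}.
From clues 1–4: Sara → position 1.
From clues 1–5: Pia → position 2, Kofi → position 4, Gus → position 5.

Sara, Pia, Tom, Kofi, Gus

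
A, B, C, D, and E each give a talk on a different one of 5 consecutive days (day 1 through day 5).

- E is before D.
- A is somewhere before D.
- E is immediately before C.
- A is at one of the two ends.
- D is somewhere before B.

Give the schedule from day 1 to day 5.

From clue 1: D is in {2,3,4,5}.
From clues 1–2: D is in {3,4,5}.
From clues 1–3: D is in {4,5}.
From clues 1–4: A → day 1.
From clues 1–5: E → day 2, C → day 3, D → day 4, B → day 5.

A, E, C, D, B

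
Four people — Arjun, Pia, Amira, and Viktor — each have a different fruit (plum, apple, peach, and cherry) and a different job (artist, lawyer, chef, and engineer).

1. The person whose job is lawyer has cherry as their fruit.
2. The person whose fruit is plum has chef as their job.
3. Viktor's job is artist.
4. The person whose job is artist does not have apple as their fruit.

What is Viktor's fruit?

peach

With clues 1–3, cherry and plum are impossible for Viktor's fruit.
With clues 1–4, apple is impossible for Viktor's fruit.
That leaves peach.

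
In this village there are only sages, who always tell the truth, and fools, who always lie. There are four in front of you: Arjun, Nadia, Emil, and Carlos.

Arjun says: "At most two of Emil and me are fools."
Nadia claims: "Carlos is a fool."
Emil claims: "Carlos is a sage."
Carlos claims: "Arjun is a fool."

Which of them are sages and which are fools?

Regardless of anyone's role, Arjun's statement is true, so Arjun is a sage.
With that fixed, Carlos's statement is false, so Carlos is a fool.
With that fixed, Nadia's statement is true, so Nadia is a sage.
With that fixed, Emil's statement is false, so Emil is a fool.

Arjun: sage, Nadia: sage, Emil: fool, Carlos: fool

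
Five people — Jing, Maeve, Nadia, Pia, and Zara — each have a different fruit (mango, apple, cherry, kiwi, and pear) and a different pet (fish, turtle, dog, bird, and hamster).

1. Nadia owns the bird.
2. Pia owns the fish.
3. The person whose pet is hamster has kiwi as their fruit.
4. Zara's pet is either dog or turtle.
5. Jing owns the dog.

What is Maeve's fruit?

With clues 1–5, apple, cherry, mango, and pear are impossible for Maeve's fruit.
That leaves kiwi.

kiwi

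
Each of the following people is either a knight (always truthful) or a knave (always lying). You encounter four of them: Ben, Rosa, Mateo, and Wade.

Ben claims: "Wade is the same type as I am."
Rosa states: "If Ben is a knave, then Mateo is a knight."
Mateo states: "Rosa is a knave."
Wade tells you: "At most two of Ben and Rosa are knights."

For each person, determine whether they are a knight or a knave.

Regardless of anyone's role, Wade's statement is true, so Wade is a knight.
Consider Ben. Suppose Ben is a knave.
Then no assignment of the remaining roles makes every statement match its speaker's type — contradiction.
So Ben is a knight.
With that fixed, Rosa's statement is true, so Rosa is a knight.
With that fixed, Mateo's statement is false, so Mateo is a knave.

Ben: knight, Rosa: knight, Mateo: knave, Wade: knight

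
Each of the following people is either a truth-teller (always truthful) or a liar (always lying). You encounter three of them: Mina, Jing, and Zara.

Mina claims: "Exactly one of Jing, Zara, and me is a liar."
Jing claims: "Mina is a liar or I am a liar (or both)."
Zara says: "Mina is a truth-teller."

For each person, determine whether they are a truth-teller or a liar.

Mina: liar, Jing: truth-teller, Zara: liar

Consider Mina. Suppose Mina is a truth-teller.
Then whichever role Jing has, Jing's statement has the wrong truth value — contradiction.
So Mina is a liar.
With that fixed, Jing's statement is true, so Jing is a truth-teller.
With that fixed, Zara's statement is false, so Zara is a liar.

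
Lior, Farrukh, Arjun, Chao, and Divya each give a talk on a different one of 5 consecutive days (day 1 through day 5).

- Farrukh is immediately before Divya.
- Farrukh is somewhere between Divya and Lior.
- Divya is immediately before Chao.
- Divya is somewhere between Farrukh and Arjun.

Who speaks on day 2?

With clues 1–2, Divya is ruled out for day 2.
With clues 1–3, Chao is ruled out for day 2.
With clues 1–4, Arjun and Lior are ruled out for day 2.
So day 2 is Farrukh.

Farrukh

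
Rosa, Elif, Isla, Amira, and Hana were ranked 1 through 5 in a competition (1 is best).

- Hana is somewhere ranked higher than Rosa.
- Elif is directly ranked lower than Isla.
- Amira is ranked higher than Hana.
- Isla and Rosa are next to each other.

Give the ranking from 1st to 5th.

From clue 1: Rosa is in {2,3,4,5}.
From clues 1–3: Rosa is in {3,5}.
From clues 1–4: Amira → rank 1, Hana → rank 2, Rosa → rank 3, Isla → rank 4, Elif → rank 5.

Amira, Hana, Rosa, Isla, Elif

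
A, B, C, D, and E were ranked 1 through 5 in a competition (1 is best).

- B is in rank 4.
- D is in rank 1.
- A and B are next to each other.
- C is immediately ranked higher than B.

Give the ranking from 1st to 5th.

From clue 1: B → rank 4.
From clues 1–2: D → rank 1.
From clues 1–3: A is in {3,5}.
From clues 1–4: E → rank 2, C → rank 3, A → rank 5.

D, E, C, B, A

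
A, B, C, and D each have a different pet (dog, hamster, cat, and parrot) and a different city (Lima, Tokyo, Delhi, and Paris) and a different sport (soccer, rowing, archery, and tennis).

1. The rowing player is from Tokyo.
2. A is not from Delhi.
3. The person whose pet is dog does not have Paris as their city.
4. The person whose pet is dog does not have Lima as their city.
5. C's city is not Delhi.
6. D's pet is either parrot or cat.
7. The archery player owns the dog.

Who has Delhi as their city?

With clues 1–2, A is impossible for the one with city Delhi.
With clues 1–5, C is impossible for the one with city Delhi.
With clues 1–7, D is impossible for the one with city Delhi.
That leaves B.

B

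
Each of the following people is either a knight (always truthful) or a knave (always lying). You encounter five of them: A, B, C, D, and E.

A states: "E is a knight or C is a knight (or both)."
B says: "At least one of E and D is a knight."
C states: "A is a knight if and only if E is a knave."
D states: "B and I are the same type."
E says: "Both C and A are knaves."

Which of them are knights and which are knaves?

Consider A. Suppose A is a knave.
Then no assignment of the remaining roles makes every statement match its speaker's type — contradiction.
So A is a knight.
With that fixed, E's statement is false, so E is a knave.
With that fixed, C's statement is true, so C is a knight.
Consider B. Suppose B is a knave.
Then whichever role D has, D's statement has the wrong truth value — contradiction.
So B is a knight.
Consider D. Suppose D is a knave.
Then B's statement comes out false, contradicting B being a knight.
So D is a knight.

A: knight, B: knight, C: knight, D: knight, E: knave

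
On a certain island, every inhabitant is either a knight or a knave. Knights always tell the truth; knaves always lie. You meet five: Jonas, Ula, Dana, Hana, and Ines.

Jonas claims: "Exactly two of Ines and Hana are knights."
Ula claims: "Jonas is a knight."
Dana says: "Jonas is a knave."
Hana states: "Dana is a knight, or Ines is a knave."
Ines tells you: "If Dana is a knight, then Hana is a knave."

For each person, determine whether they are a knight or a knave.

Jonas: knave, Ula: knave, Dana: knight, Hana: knight, Ines: knave

Consider Jonas. Suppose Jonas is a knight.
Then no assignment of the remaining roles makes every statement match its speaker's type — contradiction.
So Jonas is a knave.
With that fixed, Ula's statement is false, so Ula is a knave.
With that fixed, Dana's statement is true, so Dana is a knight.
With that fixed, Hana's statement is true, so Hana is a knight.
With that fixed, Ines's statement is false, so Ines is a knave.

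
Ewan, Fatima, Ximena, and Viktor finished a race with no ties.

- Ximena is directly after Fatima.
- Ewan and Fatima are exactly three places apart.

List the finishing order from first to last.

Fatima, Ximena, Viktor, Ewan

From clue 1: Fatima is in {1,2,3}.
From clues 1–2: Fatima → place 1, Ximena → place 2, Viktor → place 3, Ewan → place 4.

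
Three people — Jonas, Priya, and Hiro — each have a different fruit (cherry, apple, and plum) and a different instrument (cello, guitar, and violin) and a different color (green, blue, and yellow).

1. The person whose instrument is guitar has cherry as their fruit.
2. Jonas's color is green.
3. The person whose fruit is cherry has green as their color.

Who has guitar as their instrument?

Jonas

With clues 1–3, Hiro and Priya are impossible for the one with instrument guitar.
That leaves Jonas.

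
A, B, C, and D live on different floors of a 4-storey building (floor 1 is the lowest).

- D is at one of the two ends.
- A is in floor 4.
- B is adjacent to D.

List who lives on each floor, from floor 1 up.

D, B, C, A

From clue 1: D is in {1,4}.
From clues 1–2: D → floor 1, A → floor 4.
From clues 1–3: B → floor 2, C → floor 3.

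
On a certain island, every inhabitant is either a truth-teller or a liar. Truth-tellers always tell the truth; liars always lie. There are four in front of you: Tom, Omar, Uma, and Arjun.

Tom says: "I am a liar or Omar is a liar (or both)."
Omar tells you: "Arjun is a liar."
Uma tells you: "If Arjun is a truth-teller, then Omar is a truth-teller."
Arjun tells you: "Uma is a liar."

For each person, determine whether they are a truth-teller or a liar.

Tom: truth-teller, Omar: liar, Uma: liar, Arjun: truth-teller

Consider Tom. Suppose Tom is a liar.
Then Tom's own statement would have to be false, but it can't be — contradiction.
So Tom is a truth-teller.
Consider Omar. Suppose Omar is a truth-teller.
Then Tom's statement comes out false, contradicting Tom being a truth-teller.
So Omar is a liar.
Consider Uma. Suppose Uma is a truth-teller.
Then no assignment of the remaining roles makes every statement match its speaker's type — contradiction.
So Uma is a liar.
With that fixed, Arjun's statement is true, so Arjun is a truth-teller.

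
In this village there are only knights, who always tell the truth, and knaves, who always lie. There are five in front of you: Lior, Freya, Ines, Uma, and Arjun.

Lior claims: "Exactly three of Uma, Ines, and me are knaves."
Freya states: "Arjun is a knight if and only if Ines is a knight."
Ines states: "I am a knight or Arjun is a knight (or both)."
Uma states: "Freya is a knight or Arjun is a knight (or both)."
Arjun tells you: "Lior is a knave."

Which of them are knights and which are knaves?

Consider Lior. Suppose Lior is a knight.
Then Lior's own statement would have to be true, but it can't be — contradiction.
So Lior is a knave.
With that fixed, Arjun's statement is true, so Arjun is a knight.
With that fixed, Ines's statement is true, so Ines is a knight.
With that fixed, Uma's statement is true, so Uma is a knight.
With that fixed, Freya's statement is true, so Freya is a knight.

Lior: knave, Freya: knight, Ines: knight, Uma: knight, Arjun: knight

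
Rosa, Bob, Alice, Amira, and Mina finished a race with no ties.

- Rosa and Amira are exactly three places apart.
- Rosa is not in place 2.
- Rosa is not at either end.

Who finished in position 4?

With clues 1–3, Alice, Amira, Bob, and Mina are ruled out for place 4.
So place 4 is Rosa.

Rosa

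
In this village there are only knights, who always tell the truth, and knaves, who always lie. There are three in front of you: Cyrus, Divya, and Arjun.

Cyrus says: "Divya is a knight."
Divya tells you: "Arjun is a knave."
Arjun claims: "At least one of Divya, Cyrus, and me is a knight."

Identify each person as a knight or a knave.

Cyrus: knave, Divya: knave, Arjun: knight

Consider Cyrus. Suppose Cyrus is a knight.
Then no assignment of the remaining roles makes every statement match its speaker's type — contradiction.
So Cyrus is a knave.
Consider Divya. Suppose Divya is a knight.
Then Cyrus's statement comes out true, contradicting Cyrus being a knave.
So Divya is a knave.
Consider Arjun. Suppose Arjun is a knave.
Then Divya's statement comes out true, contradicting Divya being a knave.
So Arjun is a knight.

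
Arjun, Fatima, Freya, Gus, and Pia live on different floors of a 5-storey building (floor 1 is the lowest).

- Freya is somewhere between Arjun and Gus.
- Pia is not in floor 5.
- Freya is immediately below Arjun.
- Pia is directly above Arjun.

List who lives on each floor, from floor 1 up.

Gus, Freya, Arjun, Pia, Fatima

From clue 1: Freya is in {2,3,4}.
From clues 1–3: Arjun is in {3,4,5}.
From clues 1–4: Gus → floor 1, Freya → floor 2, Arjun → floor 3, Pia → floor 4, Fatima → floor 5.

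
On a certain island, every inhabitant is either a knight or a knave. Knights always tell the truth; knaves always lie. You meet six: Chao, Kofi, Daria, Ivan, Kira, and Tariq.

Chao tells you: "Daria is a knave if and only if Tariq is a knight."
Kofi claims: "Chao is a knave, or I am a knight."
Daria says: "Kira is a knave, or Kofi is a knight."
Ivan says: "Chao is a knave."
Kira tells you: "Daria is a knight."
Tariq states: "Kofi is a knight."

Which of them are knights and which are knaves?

Chao: knave, Kofi: knight, Daria: knight, Ivan: knight, Kira: knight, Tariq: knight

Consider Chao. Suppose Chao is a knight.
Then no assignment of the remaining roles makes every statement match its speaker's type — contradiction.
So Chao is a knave.
With that fixed, Kofi's statement is true, so Kofi is a knight.
With that fixed, Daria's statement is true, so Daria is a knight.
With that fixed, Ivan's statement is true, so Ivan is a knight.
With that fixed, Kira's statement is true, so Kira is a knight.
With that fixed, Tariq's statement is true, so Tariq is a knight.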